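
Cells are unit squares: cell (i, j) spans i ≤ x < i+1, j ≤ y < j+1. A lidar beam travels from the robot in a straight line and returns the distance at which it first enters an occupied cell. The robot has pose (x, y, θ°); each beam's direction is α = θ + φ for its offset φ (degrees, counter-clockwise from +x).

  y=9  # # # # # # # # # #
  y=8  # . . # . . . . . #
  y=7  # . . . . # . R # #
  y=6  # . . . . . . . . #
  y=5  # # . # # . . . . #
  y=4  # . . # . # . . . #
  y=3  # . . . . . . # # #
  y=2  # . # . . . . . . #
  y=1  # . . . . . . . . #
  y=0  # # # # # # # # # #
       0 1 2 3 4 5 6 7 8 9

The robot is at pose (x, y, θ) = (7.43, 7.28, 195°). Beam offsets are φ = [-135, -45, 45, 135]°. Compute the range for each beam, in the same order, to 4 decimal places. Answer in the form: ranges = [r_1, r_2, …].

beam 1: φ=-135°, α=60°
  cosα=0.5000 sinα=0.8660 | (7,7) | tMaxX 1.1400 tMaxY 0.8314 | tΔX 2.0000 tΔY 1.1547
    t=0.8314 [y] (7,8)
    t=1.1400 [x] (8,8)
    t=1.9861 [y] (8,9) — stop
  → r_1 = 1.9861
beam 2: φ=-45°, α=150°
  cosα=-0.8660 sinα=0.5000 | (7,7) | tMaxX 0.4965 tMaxY 1.4400 | tΔX 1.1547 tΔY 2.0000
    t=0.4965 [x] (6,7)
    t=1.4400 [y] (6,8)
    t=1.6512 [x] (5,8)
    t=2.8059 [x] (4,8)
    t=3.4400 [y] (4,9) — stop
  → r_2 = 3.4400
beam 3: φ=45°, α=240°
  cosα=-0.5000 sinα=-0.8660 | (7,7) | tMaxX 0.8600 tMaxY 0.3233 | tΔX 2.0000 tΔY 1.1547
    t=0.3233 [y] (7,6)
    t=0.8600 [x] (6,6)
    t=1.4780 [y] (6,5)
    t=2.6327 [y] (6,4)
    t=2.8600 [x] (5,4) — stop
  → r_3 = 2.8600
beam 4: φ=135°, α=330°
  cosα=0.8660 sinα=-0.5000 | (7,7) | tMaxX 0.6582 tMaxY 0.5600 | tΔX 1.1547 tΔY 2.0000
    t=0.5600 [y] (7,6)
    t=0.6582 [x] (8,6)
    t=1.8129 [x] (9,6) — stop
  → r_4 = 1.8129

ranges = [1.9861, 3.4400, 2.8600, 1.8129]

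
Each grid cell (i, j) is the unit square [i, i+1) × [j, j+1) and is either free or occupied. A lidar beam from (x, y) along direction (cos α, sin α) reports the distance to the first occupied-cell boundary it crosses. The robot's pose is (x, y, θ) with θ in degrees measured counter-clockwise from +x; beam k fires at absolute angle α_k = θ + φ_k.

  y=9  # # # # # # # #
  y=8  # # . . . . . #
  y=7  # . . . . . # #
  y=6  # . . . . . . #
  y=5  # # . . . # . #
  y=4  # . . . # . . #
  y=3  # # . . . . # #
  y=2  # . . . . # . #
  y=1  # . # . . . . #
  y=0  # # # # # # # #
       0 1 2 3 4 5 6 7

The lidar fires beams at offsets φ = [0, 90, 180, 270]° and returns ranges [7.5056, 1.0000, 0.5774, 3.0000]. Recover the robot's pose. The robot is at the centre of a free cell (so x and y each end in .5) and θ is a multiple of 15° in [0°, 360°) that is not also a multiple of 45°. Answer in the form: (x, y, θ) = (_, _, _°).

Candidates: 39 free-cell centres × 16 headings = 624 poses. Raycast each; keep the one whose scan matches to 4 dp.
  (5.5, 6.5, 60°): beam 1 = 1.0000 ≠ 7.5056 ✗
  (6.5, 6.5, 240°): beam 1 = 1.0000 ≠ 7.5056 ✗
  (6.5, 5.5, 285°): beam 1 = 1.5529 ≠ 7.5056 ✗
  …
  (2.5, 2.5, 60°): r_1=7.5056, r_2=1.0000, r_3=0.5774, r_4=3.0000 — all match ✓
Unique over the lattice → pose = (2.5, 2.5, 60°).

(x, y, θ) = (2.5, 2.5, 60°)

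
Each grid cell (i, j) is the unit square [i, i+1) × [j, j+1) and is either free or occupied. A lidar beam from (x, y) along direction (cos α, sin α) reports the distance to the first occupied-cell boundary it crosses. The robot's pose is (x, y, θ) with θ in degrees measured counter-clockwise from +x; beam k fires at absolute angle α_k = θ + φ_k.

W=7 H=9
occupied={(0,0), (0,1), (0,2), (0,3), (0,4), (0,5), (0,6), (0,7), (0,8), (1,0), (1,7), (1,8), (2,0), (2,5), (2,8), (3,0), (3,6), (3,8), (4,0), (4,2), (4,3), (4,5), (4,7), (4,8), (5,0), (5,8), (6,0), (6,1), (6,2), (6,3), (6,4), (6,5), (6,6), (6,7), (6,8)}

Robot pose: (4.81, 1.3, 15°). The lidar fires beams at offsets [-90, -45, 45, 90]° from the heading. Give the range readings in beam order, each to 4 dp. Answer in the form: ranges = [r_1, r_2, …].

beam 1: φ=-90°, α=285°
  dir = (cos 285°, sin 285°) = (0.2588, -0.9659); from cell (4,1)
  next x-line at t=0.7341, next y-line at t=0.3106; Δt_x=3.8637, Δt_y=1.0353
    y: enter (4,0) at t=0.3106 ← occupied
  → r_1 = 0.3106
beam 2: φ=-45°, α=330°
  dir = (cos 330°, sin 330°) = (0.8660, -0.5000); from cell (4,1)
  next x-line at t=0.2194, next y-line at t=0.6000; Δt_x=1.1547, Δt_y=2.0000
    x: enter (5,1) at t=0.2194
    y: enter (5,0) at t=0.6000 ← occupied
  → r_2 = 0.6000
beam 3: φ=45°, α=60°
  dir = (cos 60°, sin 60°) = (0.5000, 0.8660); from cell (4,1)
  next x-line at t=0.3800, next y-line at t=0.8083; Δt_x=2.0000, Δt_y=1.1547
    x: enter (5,1) at t=0.3800
    y: enter (5,2) at t=0.8083
    y: enter (5,3) at t=1.9630
    x: enter (6,3) at t=2.3800 ← occupied
  → r_3 = 2.3800
beam 4: φ=90°, α=105°
  dir = (cos 105°, sin 105°) = (-0.2588, 0.9659); from cell (4,1)
  next x-line at t=3.1296, next y-line at t=0.7247; Δt_x=3.8637, Δt_y=1.0353
    y: enter (4,2) at t=0.7247 ← occupied
  → r_4 = 0.7247

ranges = [0.3106, 0.6000, 2.3800, 0.7247]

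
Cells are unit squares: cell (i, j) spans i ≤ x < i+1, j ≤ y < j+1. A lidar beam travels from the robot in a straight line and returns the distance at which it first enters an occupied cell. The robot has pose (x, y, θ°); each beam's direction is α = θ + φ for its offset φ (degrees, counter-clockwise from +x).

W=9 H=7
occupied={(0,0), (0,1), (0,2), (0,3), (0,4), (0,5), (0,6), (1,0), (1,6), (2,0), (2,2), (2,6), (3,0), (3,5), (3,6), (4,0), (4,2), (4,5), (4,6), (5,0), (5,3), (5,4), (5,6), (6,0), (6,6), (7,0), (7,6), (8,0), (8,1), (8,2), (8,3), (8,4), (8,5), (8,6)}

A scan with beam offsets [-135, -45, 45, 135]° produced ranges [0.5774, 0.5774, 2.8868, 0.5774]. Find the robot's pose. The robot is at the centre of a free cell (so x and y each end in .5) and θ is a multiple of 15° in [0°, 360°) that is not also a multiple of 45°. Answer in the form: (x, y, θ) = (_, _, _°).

(x, y, θ) = (5.5, 5.5, 285°)

The pose lattice has 29·16 = 464 candidates. Test each by forward raycasting.
  (7.5, 5.5, 285°): beam 1 = 1.0000 ≠ 0.5774 ✗
  (5.5, 5.5, 75°): beam 2 = 1.0000 ≠ 0.5774 ✗
  (2.5, 4.5, 30°): beam 1 = 1.5529 ≠ 0.5774 ✗
  …
  (5.5, 5.5, 285°): r_1=0.5774, r_2=0.5774, r_3=2.8868, r_4=0.5774 — all match ✓
Only this pose fits every beam.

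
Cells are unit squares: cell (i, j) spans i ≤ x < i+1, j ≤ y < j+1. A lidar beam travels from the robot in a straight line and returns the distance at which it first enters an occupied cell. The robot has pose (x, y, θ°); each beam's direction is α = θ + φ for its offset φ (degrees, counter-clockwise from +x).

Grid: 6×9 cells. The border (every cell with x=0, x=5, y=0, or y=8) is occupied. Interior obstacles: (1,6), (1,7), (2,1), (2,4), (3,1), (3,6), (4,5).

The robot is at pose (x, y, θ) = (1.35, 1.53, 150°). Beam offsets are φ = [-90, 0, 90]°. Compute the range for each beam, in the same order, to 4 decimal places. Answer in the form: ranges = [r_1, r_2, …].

beam 1: φ=-90°, α=60°
  cosα=0.5000 sinα=0.8660 | (1,1) | tMaxX 1.3000 tMaxY 0.5427 | tΔX 2.0000 tΔY 1.1547
    t=0.5427 [y] (1,2)
    t=1.3000 [x] (2,2)
    t=1.6974 [y] (2,3)
    t=2.8521 [y] (2,4) — stop
  → r_1 = 2.8521
beam 2: φ=0°, α=150°
  cosα=-0.8660 sinα=0.5000 | (1,1) | tMaxX 0.4041 tMaxY 0.9400 | tΔX 1.1547 tΔY 2.0000
    t=0.4041 [x] (0,1) — stop
  → r_2 = 0.4041
beam 3: φ=90°, α=240°
  cosα=-0.5000 sinα=-0.8660 | (1,1) | tMaxX 0.7000 tMaxY 0.6120 | tΔX 2.0000 tΔY 1.1547
    t=0.6120 [y] (1,0) — stop
  → r_3 = 0.6120

ranges = [2.8521, 0.4041, 0.6120]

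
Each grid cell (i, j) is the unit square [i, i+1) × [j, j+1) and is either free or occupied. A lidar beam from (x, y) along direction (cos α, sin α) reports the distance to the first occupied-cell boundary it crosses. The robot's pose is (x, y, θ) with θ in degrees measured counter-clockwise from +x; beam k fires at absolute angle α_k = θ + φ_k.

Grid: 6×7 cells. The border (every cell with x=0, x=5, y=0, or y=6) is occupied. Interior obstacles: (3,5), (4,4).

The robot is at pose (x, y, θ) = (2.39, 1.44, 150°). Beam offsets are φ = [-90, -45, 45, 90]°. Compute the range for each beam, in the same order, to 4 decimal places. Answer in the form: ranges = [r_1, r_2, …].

beam 1: φ=-90°, α=60°
  direction (0.5000, 0.8660); cell (2,1); t to first gridline: x 1.2200, y 0.6466 (then +2.0000 / +1.1547)
    (2,2) via y @ 0.6466
    (3,2) via x @ 1.2200
    (3,3) via y @ 1.8013
    (3,4) via y @ 2.9560
    (4,4) via x @ 3.2200  # hit
  → r_1 = 3.2200
beam 2: φ=-45°, α=105°
  direction (-0.2588, 0.9659); cell (2,1); t to first gridline: x 1.5068, y 0.5798 (then +3.8637 / +1.0353)
    (2,2) via y @ 0.5798
    (1,2) via x @ 1.5068
    (1,3) via y @ 1.6150
    (1,4) via y @ 2.6503
    (1,5) via y @ 3.6856
    (1,6) via y @ 4.7209  # hit
  → r_2 = 4.7209
beam 3: φ=45°, α=195°
  direction (-0.9659, -0.2588); cell (2,1); t to first gridline: x 0.4038, y 1.7000 (then +1.0353 / +3.8637)
    (1,1) via x @ 0.4038
    (0,1) via x @ 1.4390  # hit
  → r_3 = 1.4390
beam 4: φ=90°, α=240°
  direction (-0.5000, -0.8660); cell (2,1); t to first gridline: x 0.7800, y 0.5081 (then +2.0000 / +1.1547)
    (2,0) via y @ 0.5081  # hit
  → r_4 = 0.5081

ranges = [3.2200, 4.7209, 1.4390, 0.5081]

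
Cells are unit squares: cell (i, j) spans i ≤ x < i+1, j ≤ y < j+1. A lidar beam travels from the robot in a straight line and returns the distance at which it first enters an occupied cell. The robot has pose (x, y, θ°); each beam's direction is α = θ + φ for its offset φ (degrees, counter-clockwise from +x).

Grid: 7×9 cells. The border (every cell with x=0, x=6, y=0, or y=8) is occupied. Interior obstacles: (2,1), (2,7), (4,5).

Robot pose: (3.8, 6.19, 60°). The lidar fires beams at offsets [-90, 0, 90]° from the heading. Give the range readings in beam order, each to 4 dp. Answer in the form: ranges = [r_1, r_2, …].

ranges = [0.3800, 2.0900, 1.6200]

beam 1: φ=-90°, α=330°
  d=(0.8660,-0.5000)  start (3,6)  tX=0.2309 tY=0.3800  stride 1/|dx|=1.1547 1/|dy|=2.0000
    cross x-line → (4,6), t=0.2309
    cross y-line → (4,5), t=0.3800 (wall)
  → r_1 = 0.3800
beam 2: φ=0°, α=60°
  d=(0.5000,0.8660)  start (3,6)  tX=0.4000 tY=0.9353  stride 1/|dx|=2.0000 1/|dy|=1.1547
    cross x-line → (4,6), t=0.4000
    cross y-line → (4,7), t=0.9353
    cross y-line → (4,8), t=2.0900 (wall)
  → r_2 = 2.0900
beam 3: φ=90°, α=150°
  d=(-0.8660,0.5000)  start (3,6)  tX=0.9238 tY=1.6200  stride 1/|dx|=1.1547 1/|dy|=2.0000
    cross x-line → (2,6), t=0.9238
    cross y-line → (2,7), t=1.6200 (wall)
  → r_3 = 1.6200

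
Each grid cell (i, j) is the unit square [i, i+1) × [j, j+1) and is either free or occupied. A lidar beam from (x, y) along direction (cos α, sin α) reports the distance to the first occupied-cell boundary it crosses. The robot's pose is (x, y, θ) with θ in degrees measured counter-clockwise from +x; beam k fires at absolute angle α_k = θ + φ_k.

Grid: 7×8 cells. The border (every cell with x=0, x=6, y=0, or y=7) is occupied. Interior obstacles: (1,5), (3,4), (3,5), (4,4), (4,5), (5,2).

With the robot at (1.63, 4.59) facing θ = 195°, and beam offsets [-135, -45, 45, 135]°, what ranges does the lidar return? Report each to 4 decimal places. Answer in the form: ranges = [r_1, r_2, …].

ranges = [0.4734, 0.7275, 1.2600, 3.8913]

beam 1: φ=-135°, α=60°
  dir = (cos 60°, sin 60°) = (0.5000, 0.8660); from cell (1,4)
  next x-line at t=0.7400, next y-line at t=0.4734; Δt_x=2.0000, Δt_y=1.1547
    y: enter (1,5) at t=0.4734 ← occupied
  → r_1 = 0.4734
beam 2: φ=-45°, α=150°
  dir = (cos 150°, sin 150°) = (-0.8660, 0.5000); from cell (1,4)
  next x-line at t=0.7275, next y-line at t=0.8200; Δt_x=1.1547, Δt_y=2.0000
    x: enter (0,4) at t=0.7275 ← occupied
  → r_2 = 0.7275
beam 3: φ=45°, α=240°
  dir = (cos 240°, sin 240°) = (-0.5000, -0.8660); from cell (1,4)
  next x-line at t=1.2600, next y-line at t=0.6813; Δt_x=2.0000, Δt_y=1.1547
    y: enter (1,3) at t=0.6813
    x: enter (0,3) at t=1.2600 ← occupied
  → r_3 = 1.2600
beam 4: φ=135°, α=330°
  dir = (cos 330°, sin 330°) = (0.8660, -0.5000); from cell (1,4)
  next x-line at t=0.4272, next y-line at t=1.1800; Δt_x=1.1547, Δt_y=2.0000
    x: enter (2,4) at t=0.4272
    y: enter (2,3) at t=1.1800
    x: enter (3,3) at t=1.5819
    x: enter (4,3) at t=2.7366
    y: enter (4,2) at t=3.1800
    x: enter (5,2) at t=3.8913 ← occupied
  → r_4 = 3.8913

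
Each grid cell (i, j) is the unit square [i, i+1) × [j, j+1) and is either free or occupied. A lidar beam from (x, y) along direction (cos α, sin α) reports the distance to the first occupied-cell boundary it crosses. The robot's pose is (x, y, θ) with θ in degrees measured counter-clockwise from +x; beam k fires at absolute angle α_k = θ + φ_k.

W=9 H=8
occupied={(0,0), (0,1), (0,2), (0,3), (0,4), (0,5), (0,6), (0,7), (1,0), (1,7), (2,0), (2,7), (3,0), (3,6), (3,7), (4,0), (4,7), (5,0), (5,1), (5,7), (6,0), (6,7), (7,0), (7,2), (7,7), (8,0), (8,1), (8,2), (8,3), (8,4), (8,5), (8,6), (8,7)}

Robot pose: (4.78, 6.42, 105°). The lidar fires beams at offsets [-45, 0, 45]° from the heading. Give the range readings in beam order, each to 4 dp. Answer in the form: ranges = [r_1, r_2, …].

beam 1: φ=-45°, α=60°
  direction (0.5000, 0.8660); cell (4,6); t to first gridline: x 0.4400, y 0.6697 (then +2.0000 / +1.1547)
    (5,6) via x @ 0.4400
    (5,7) via y @ 0.6697  # hit
  → r_1 = 0.6697
beam 2: φ=0°, α=105°
  direction (-0.2588, 0.9659); cell (4,6); t to first gridline: x 3.0137, y 0.6005 (then +3.8637 / +1.0353)
    (4,7) via y @ 0.6005  # hit
  → r_2 = 0.6005
beam 3: φ=45°, α=150°
  direction (-0.8660, 0.5000); cell (4,6); t to first gridline: x 0.9007, y 1.1600 (then +1.1547 / +2.0000)
    (3,6) via x @ 0.9007  # hit
  → r_3 = 0.9007

ranges = [0.6697, 0.6005, 0.9007]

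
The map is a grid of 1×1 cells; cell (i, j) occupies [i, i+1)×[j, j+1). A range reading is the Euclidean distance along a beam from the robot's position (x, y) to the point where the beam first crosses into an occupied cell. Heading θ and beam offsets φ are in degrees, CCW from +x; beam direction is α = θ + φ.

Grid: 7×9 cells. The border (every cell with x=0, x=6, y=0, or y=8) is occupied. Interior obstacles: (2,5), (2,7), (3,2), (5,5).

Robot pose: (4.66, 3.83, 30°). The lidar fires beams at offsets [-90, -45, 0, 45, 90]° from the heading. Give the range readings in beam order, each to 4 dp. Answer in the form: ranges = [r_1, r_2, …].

beam 1: φ=-90°, α=300°
  cosα=0.5000 sinα=-0.8660 | (4,3) | tMaxX 0.6800 tMaxY 0.9584 | tΔX 2.0000 tΔY 1.1547
    t=0.6800 [x] (5,3)
    t=0.9584 [y] (5,2)
    t=2.1131 [y] (5,1)
    t=2.6800 [x] (6,1) — stop
  → r_1 = 2.6800
beam 2: φ=-45°, α=345°
  cosα=0.9659 sinα=-0.2588 | (4,3) | tMaxX 0.3520 tMaxY 3.2069 | tΔX 1.0353 tΔY 3.8637
    t=0.3520 [x] (5,3)
    t=1.3873 [x] (6,3) — stop
  → r_2 = 1.3873
beam 3: φ=0°, α=30°
  cosα=0.8660 sinα=0.5000 | (4,3) | tMaxX 0.3926 tMaxY 0.3400 | tΔX 1.1547 tΔY 2.0000
    t=0.3400 [y] (4,4)
    t=0.3926 [x] (5,4)
    t=1.5473 [x] (6,4) — stop
  → r_3 = 1.5473
beam 4: φ=45°, α=75°
  cosα=0.2588 sinα=0.9659 | (4,3) | tMaxX 1.3137 tMaxY 0.1760 | tΔX 3.8637 tΔY 1.0353
    t=0.1760 [y] (4,4)
    t=1.2113 [y] (4,5)
    t=1.3137 [x] (5,5) — stop
  → r_4 = 1.3137
beam 5: φ=90°, α=120°
  cosα=-0.5000 sinα=0.8660 | (4,3) | tMaxX 1.3200 tMaxY 0.1963 | tΔX 2.0000 tΔY 1.1547
    t=0.1963 [y] (4,4)
    t=1.3200 [x] (3,4)
    t=1.3510 [y] (3,5)
    t=2.5057 [y] (3,6)
    t=3.3200 [x] (2,6)
    t=3.6604 [y] (2,7) — stop
  → r_5 = 3.6604

ranges = [2.6800, 1.3873, 1.5473, 1.3137, 3.6604]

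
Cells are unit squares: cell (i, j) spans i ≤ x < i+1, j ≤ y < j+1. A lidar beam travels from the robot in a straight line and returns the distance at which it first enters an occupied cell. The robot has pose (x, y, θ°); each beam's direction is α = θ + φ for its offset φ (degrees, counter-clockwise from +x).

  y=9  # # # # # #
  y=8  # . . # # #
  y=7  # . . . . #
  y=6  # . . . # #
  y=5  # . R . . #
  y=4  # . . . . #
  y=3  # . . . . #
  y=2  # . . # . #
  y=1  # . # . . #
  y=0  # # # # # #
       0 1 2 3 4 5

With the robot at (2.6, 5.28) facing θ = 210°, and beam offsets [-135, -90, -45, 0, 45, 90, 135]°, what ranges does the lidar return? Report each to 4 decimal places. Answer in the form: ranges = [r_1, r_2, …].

beam 1: φ=-135°, α=75°
  direction (0.2588, 0.9659); cell (2,5); t to first gridline: x 1.5455, y 0.7454 (then +3.8637 / +1.0353)
    (2,6) via y @ 0.7454
    (3,6) via x @ 1.5455
    (3,7) via y @ 1.7807
    (3,8) via y @ 2.8160  # hit
  → r_1 = 2.8160
beam 2: φ=-90°, α=120°
  direction (-0.5000, 0.8660); cell (2,5); t to first gridline: x 1.2000, y 0.8314 (then +2.0000 / +1.1547)
    (2,6) via y @ 0.8314
    (1,6) via x @ 1.2000
    (1,7) via y @ 1.9861
    (1,8) via y @ 3.1408
    (0,8) via x @ 3.2000  # hit
  → r_2 = 3.2000
beam 3: φ=-45°, α=165°
  direction (-0.9659, 0.2588); cell (2,5); t to first gridline: x 0.6212, y 2.7819 (then +1.0353 / +3.8637)
    (1,5) via x @ 0.6212
    (0,5) via x @ 1.6564  # hit
  → r_3 = 1.6564
beam 4: φ=0°, α=210°
  direction (-0.8660, -0.5000); cell (2,5); t to first gridline: x 0.6928, y 0.5600 (then +1.1547 / +2.0000)
    (2,4) via y @ 0.5600
    (1,4) via x @ 0.6928
    (0,4) via x @ 1.8475  # hit
  → r_4 = 1.8475
beam 5: φ=45°, α=255°
  direction (-0.2588, -0.9659); cell (2,5); t to first gridline: x 2.3182, y 0.2899 (then +3.8637 / +1.0353)
    (2,4) via y @ 0.2899
    (2,3) via y @ 1.3252
    (1,3) via x @ 2.3182
    (1,2) via y @ 2.3604
    (1,1) via y @ 3.3957
    (1,0) via y @ 4.4310  # hit
  → r_5 = 4.4310
beam 6: φ=90°, α=300°
  direction (0.5000, -0.8660); cell (2,5); t to first gridline: x 0.8000, y 0.3233 (then +2.0000 / +1.1547)
    (2,4) via y @ 0.3233
    (3,4) via x @ 0.8000
    (3,3) via y @ 1.4780
    (3,2) via y @ 2.6327  # hit
  → r_6 = 2.6327
beam 7: φ=135°, α=345°
  direction (0.9659, -0.2588); cell (2,5); t to first gridline: x 0.4141, y 1.0818 (then +1.0353 / +3.8637)
    (3,5) via x @ 0.4141
    (3,4) via y @ 1.0818
    (4,4) via x @ 1.4494
    (5,4) via x @ 2.4847  # hit
  → r_7 = 2.4847

ranges = [2.8160, 3.2000, 1.6564, 1.8475, 4.4310, 2.6327, 2.4847]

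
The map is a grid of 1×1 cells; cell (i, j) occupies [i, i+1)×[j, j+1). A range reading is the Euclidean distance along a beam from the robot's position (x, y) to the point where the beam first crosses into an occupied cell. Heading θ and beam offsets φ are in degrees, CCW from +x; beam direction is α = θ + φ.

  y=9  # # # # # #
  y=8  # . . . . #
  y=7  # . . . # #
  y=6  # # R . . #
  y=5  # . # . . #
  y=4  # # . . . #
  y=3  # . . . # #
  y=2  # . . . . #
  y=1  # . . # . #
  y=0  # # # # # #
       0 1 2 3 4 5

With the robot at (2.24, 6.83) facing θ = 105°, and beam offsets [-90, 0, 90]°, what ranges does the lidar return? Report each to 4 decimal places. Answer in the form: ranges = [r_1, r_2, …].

beam 1: φ=-90°, α=15°
  direction (0.9659, 0.2588); cell (2,6); t to first gridline: x 0.7868, y 0.6568 (then +1.0353 / +3.8637)
    (2,7) via y @ 0.6568
    (3,7) via x @ 0.7868
    (4,7) via x @ 1.8221  # hit
  → r_1 = 1.8221
beam 2: φ=0°, α=105°
  direction (-0.2588, 0.9659); cell (2,6); t to first gridline: x 0.9273, y 0.1760 (then +3.8637 / +1.0353)
    (2,7) via y @ 0.1760
    (1,7) via x @ 0.9273
    (1,8) via y @ 1.2113
    (1,9) via y @ 2.2465  # hit
  → r_2 = 2.2465
beam 3: φ=90°, α=195°
  direction (-0.9659, -0.2588); cell (2,6); t to first gridline: x 0.2485, y 3.2069 (then +1.0353 / +3.8637)
    (1,6) via x @ 0.2485  # hit
  → r_3 = 0.2485

ranges = [1.8221, 2.2465, 0.2485]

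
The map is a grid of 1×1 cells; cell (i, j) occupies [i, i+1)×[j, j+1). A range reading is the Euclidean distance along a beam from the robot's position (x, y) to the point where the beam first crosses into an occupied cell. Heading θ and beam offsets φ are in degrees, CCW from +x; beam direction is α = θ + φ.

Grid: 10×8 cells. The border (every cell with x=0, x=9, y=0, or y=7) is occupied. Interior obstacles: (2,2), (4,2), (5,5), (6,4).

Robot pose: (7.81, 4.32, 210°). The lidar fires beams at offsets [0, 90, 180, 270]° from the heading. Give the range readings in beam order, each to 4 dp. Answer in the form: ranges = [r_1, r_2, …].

beam 1: φ=0°, α=210°
  direction (-0.8660, -0.5000); cell (7,4); t to first gridline: x 0.9353, y 0.6400 (then +1.1547 / +2.0000)
    (7,3) via y @ 0.6400
    (6,3) via x @ 0.9353
    (5,3) via x @ 2.0900
    (5,2) via y @ 2.6400
    (4,2) via x @ 3.2447  # hit
  → r_1 = 3.2447
beam 2: φ=90°, α=300°
  direction (0.5000, -0.8660); cell (7,4); t to first gridline: x 0.3800, y 0.3695 (then +2.0000 / +1.1547)
    (7,3) via y @ 0.3695
    (8,3) via x @ 0.3800
    (8,2) via y @ 1.5242
    (9,2) via x @ 2.3800  # hit
  → r_2 = 2.3800
beam 3: φ=180°, α=30°
  direction (0.8660, 0.5000); cell (7,4); t to first gridline: x 0.2194, y 1.3600 (then +1.1547 / +2.0000)
    (8,4) via x @ 0.2194
    (8,5) via y @ 1.3600
    (9,5) via x @ 1.3741  # hit
  → r_3 = 1.3741
beam 4: φ=270°, α=120°
  direction (-0.5000, 0.8660); cell (7,4); t to first gridline: x 1.6200, y 0.7852 (then +2.0000 / +1.1547)
    (7,5) via y @ 0.7852
    (6,5) via x @ 1.6200
    (6,6) via y @ 1.9399
    (6,7) via y @ 3.0946  # hit
  → r_4 = 3.0946

ranges = [3.2447, 2.3800, 1.3741, 3.0946]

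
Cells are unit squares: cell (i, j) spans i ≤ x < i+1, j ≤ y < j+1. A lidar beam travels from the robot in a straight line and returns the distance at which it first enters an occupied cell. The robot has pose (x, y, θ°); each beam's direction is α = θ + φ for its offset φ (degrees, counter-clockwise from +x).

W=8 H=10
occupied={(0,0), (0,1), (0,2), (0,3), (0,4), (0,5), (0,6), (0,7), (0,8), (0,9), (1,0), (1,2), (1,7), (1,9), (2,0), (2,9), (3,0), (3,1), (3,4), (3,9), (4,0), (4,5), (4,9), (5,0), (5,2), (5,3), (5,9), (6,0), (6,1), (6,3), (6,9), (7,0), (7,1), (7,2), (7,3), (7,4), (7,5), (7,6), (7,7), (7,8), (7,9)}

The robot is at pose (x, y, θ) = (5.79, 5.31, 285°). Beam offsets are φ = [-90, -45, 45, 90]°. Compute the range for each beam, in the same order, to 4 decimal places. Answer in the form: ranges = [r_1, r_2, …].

beam 1: φ=-90°, α=195°
  d=(-0.9659,-0.2588)  start (5,5)  tX=0.8179 tY=1.1977  stride 1/|dx|=1.0353 1/|dy|=3.8637
    cross x-line → (4,5), t=0.8179 (wall)
  → r_1 = 0.8179
beam 2: φ=-45°, α=240°
  d=(-0.5000,-0.8660)  start (5,5)  tX=1.5800 tY=0.3580  stride 1/|dx|=2.0000 1/|dy|=1.1547
    cross y-line → (5,4), t=0.3580
    cross y-line → (5,3), t=1.5127 (wall)
  → r_2 = 1.5127
beam 3: φ=45°, α=330°
  d=(0.8660,-0.5000)  start (5,5)  tX=0.2425 tY=0.6200  stride 1/|dx|=1.1547 1/|dy|=2.0000
    cross x-line → (6,5), t=0.2425
    cross y-line → (6,4), t=0.6200
    cross x-line → (7,4), t=1.3972 (wall)
  → r_3 = 1.3972
beam 4: φ=90°, α=15°
  d=(0.9659,0.2588)  start (5,5)  tX=0.2174 tY=2.6660  stride 1/|dx|=1.0353 1/|dy|=3.8637
    cross x-line → (6,5), t=0.2174
    cross x-line → (7,5), t=1.2527 (wall)
  → r_4 = 1.2527

ranges = [0.8179, 1.5127, 1.3972, 1.2527]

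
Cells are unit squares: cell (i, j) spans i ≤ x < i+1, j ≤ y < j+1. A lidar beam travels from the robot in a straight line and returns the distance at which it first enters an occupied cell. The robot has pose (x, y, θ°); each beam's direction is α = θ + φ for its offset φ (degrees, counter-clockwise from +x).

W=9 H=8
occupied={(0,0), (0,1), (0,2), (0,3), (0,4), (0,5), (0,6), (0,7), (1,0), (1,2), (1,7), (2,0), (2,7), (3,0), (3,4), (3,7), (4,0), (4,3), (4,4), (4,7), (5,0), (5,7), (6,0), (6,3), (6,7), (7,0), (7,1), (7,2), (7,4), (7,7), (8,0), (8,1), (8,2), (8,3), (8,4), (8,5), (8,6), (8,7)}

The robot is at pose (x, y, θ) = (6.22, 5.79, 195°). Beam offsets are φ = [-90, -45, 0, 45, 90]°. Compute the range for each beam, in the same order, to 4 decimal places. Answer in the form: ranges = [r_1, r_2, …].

ranges = [1.2527, 2.4200, 3.0523, 2.4400, 1.8531]

beam 1: φ=-90°, α=105°
  d=(-0.2588,0.9659)  start (6,5)  tX=0.8500 tY=0.2174  stride 1/|dx|=3.8637 1/|dy|=1.0353
    cross y-line → (6,6), t=0.2174
    cross x-line → (5,6), t=0.8500
    cross y-line → (5,7), t=1.2527 (wall)
  → r_1 = 1.2527
beam 2: φ=-45°, α=150°
  d=(-0.8660,0.5000)  start (6,5)  tX=0.2540 tY=0.4200  stride 1/|dx|=1.1547 1/|dy|=2.0000
    cross x-line → (5,5), t=0.2540
    cross y-line → (5,6), t=0.4200
    cross x-line → (4,6), t=1.4087
    cross y-line → (4,7), t=2.4200 (wall)
  → r_2 = 2.4200
beam 3: φ=0°, α=195°
  d=(-0.9659,-0.2588)  start (6,5)  tX=0.2278 tY=3.0523  stride 1/|dx|=1.0353 1/|dy|=3.8637
    cross x-line → (5,5), t=0.2278
    cross x-line → (4,5), t=1.2630
    cross x-line → (3,5), t=2.2983
    cross y-line → (3,4), t=3.0523 (wall)
  → r_3 = 3.0523
beam 4: φ=45°, α=240°
  d=(-0.5000,-0.8660)  start (6,5)  tX=0.4400 tY=0.9122  stride 1/|dx|=2.0000 1/|dy|=1.1547
    cross x-line → (5,5), t=0.4400
    cross y-line → (5,4), t=0.9122
    cross y-line → (5,3), t=2.0669
    cross x-line → (4,3), t=2.4400 (wall)
  → r_4 = 2.4400
beam 5: φ=90°, α=285°
  d=(0.2588,-0.9659)  start (6,5)  tX=3.0137 tY=0.8179  stride 1/|dx|=3.8637 1/|dy|=1.0353
    cross y-line → (6,4), t=0.8179
    cross y-line → (6,3), t=1.8531 (wall)
  → r_5 = 1.8531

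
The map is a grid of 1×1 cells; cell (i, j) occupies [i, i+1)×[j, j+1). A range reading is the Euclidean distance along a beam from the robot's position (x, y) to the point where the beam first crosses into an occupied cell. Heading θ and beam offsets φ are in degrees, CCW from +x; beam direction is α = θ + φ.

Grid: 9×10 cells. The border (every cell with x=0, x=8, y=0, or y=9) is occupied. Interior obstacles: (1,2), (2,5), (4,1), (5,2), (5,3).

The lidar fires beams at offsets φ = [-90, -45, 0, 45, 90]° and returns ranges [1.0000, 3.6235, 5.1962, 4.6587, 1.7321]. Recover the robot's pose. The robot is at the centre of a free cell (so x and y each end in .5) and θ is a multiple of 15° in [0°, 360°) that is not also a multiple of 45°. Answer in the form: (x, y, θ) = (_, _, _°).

Enumerate (i+0.5, j+0.5, θ) over the 51 free cells and 16 admissible headings. For each, cast all 5 beams and compare to the given ranges.
  (5.5, 6.5, 15°): beam 1 = 5.6940 ≠ 1.0000 ✗
  (5.5, 7.5, 30°): beam 1 = 5.0000 ≠ 1.0000 ✗
  (4.5, 4.5, 285°): beam 1 = 3.6235 ≠ 1.0000 ✗
  (6.5, 1.5, 165°): beam 1 = 5.7956 ≠ 1.0000 ✗
  (3.5, 2.5, 150°): beam 1 = 7.5056 ≠ 1.0000 ✗
  …
  (4.5, 4.5, 60°): r_1=1.0000, r_2=3.6235, r_3=5.1962, r_4=4.6587, r_5=1.7321 — all match ✓
No second candidate reproduces the full scan.

(x, y, θ) = (4.5, 4.5, 60°)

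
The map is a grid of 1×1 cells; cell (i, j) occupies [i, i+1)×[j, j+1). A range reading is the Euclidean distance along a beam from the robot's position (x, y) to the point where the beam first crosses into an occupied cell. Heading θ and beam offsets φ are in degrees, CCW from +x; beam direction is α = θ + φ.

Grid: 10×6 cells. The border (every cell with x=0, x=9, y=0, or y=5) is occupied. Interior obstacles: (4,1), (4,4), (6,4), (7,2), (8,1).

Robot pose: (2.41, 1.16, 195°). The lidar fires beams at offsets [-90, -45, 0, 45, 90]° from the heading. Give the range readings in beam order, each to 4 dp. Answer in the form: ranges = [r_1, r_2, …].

ranges = [3.9755, 1.6281, 0.6182, 0.1848, 0.1656]

beam 1: φ=-90°, α=105°
  d=(-0.2588,0.9659)  start (2,1)  tX=1.5841 tY=0.8696  stride 1/|dx|=3.8637 1/|dy|=1.0353
    cross y-line → (2,2), t=0.8696
    cross x-line → (1,2), t=1.5841
    cross y-line → (1,3), t=1.9049
    cross y-line → (1,4), t=2.9402
    cross y-line → (1,5), t=3.9755 (wall)
  → r_1 = 3.9755
beam 2: φ=-45°, α=150°
  d=(-0.8660,0.5000)  start (2,1)  tX=0.4734 tY=1.6800  stride 1/|dx|=1.1547 1/|dy|=2.0000
    cross x-line → (1,1), t=0.4734
    cross x-line → (0,1), t=1.6281 (wall)
  → r_2 = 1.6281
beam 3: φ=0°, α=195°
  d=(-0.9659,-0.2588)  start (2,1)  tX=0.4245 tY=0.6182  stride 1/|dx|=1.0353 1/|dy|=3.8637
    cross x-line → (1,1), t=0.4245
    cross y-line → (1,0), t=0.6182 (wall)
  → r_3 = 0.6182
beam 4: φ=45°, α=240°
  d=(-0.5000,-0.8660)  start (2,1)  tX=0.8200 tY=0.1848  stride 1/|dx|=2.0000 1/|dy|=1.1547
    cross y-line → (2,0), t=0.1848 (wall)
  → r_4 = 0.1848
beam 5: φ=90°, α=285°
  d=(0.2588,-0.9659)  start (2,1)  tX=2.2796 tY=0.1656  stride 1/|dx|=3.8637 1/|dy|=1.0353
    cross y-line → (2,0), t=0.1656 (wall)
  → r_5 = 0.1656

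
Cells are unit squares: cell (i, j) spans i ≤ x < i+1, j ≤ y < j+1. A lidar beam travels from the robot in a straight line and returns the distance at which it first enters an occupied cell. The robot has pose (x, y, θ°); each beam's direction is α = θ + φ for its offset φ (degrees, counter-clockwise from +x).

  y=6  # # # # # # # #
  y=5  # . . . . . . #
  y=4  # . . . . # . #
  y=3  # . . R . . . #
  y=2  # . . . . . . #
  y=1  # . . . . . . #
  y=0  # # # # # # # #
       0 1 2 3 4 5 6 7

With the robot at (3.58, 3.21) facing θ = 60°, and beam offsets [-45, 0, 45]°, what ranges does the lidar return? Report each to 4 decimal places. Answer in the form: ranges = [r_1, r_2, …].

beam 1: φ=-45°, α=15°
  d=(0.9659,0.2588)  start (3,3)  tX=0.4348 tY=3.0523  stride 1/|dx|=1.0353 1/|dy|=3.8637
    cross x-line → (4,3), t=0.4348
    cross x-line → (5,3), t=1.4701
    cross x-line → (6,3), t=2.5054
    cross y-line → (6,4), t=3.0523
    cross x-line → (7,4), t=3.5406 (wall)
  → r_1 = 3.5406
beam 2: φ=0°, α=60°
  d=(0.5000,0.8660)  start (3,3)  tX=0.8400 tY=0.9122  stride 1/|dx|=2.0000 1/|dy|=1.1547
    cross x-line → (4,3), t=0.8400
    cross y-line → (4,4), t=0.9122
    cross y-line → (4,5), t=2.0669
    cross x-line → (5,5), t=2.8400
    cross y-line → (5,6), t=3.2216 (wall)
  → r_2 = 3.2216
beam 3: φ=45°, α=105°
  d=(-0.2588,0.9659)  start (3,3)  tX=2.2409 tY=0.8179  stride 1/|dx|=3.8637 1/|dy|=1.0353
    cross y-line → (3,4), t=0.8179
    cross y-line → (3,5), t=1.8531
    cross x-line → (2,5), t=2.2409
    cross y-line → (2,6), t=2.8884 (wall)
  → r_3 = 2.8884

ranges = [3.5406, 3.2216, 2.8884]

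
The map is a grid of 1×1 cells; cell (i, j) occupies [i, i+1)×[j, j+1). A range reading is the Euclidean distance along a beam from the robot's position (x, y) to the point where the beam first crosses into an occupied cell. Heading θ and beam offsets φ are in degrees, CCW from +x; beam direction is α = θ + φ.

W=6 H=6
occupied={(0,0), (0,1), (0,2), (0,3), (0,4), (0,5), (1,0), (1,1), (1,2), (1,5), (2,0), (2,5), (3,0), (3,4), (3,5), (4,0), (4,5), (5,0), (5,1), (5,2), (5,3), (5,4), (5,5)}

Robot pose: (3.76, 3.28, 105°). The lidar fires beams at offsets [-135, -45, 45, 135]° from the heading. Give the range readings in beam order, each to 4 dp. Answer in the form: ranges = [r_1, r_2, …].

beam 1: φ=-135°, α=330°
  direction (0.8660, -0.5000); cell (3,3); t to first gridline: x 0.2771, y 0.5600 (then +1.1547 / +2.0000)
    (4,3) via x @ 0.2771
    (4,2) via y @ 0.5600
    (5,2) via x @ 1.4318  # hit
  → r_1 = 1.4318
beam 2: φ=-45°, α=60°
  direction (0.5000, 0.8660); cell (3,3); t to first gridline: x 0.4800, y 0.8314 (then +2.0000 / +1.1547)
    (4,3) via x @ 0.4800
    (4,4) via y @ 0.8314
    (4,5) via y @ 1.9861  # hit
  → r_2 = 1.9861
beam 3: φ=45°, α=150°
  direction (-0.8660, 0.5000); cell (3,3); t to first gridline: x 0.8776, y 1.4400 (then +1.1547 / +2.0000)
    (2,3) via x @ 0.8776
    (2,4) via y @ 1.4400
    (1,4) via x @ 2.0323
    (0,4) via x @ 3.1870  # hit
  → r_3 = 3.1870
beam 4: φ=135°, α=240°
  direction (-0.5000, -0.8660); cell (3,3); t to first gridline: x 1.5200, y 0.3233 (then +2.0000 / +1.1547)
    (3,2) via y @ 0.3233
    (3,1) via y @ 1.4780
    (2,1) via x @ 1.5200
    (2,0) via y @ 2.6327  # hit
  → r_4 = 2.6327

ranges = [1.4318, 1.9861, 3.1870, 2.6327]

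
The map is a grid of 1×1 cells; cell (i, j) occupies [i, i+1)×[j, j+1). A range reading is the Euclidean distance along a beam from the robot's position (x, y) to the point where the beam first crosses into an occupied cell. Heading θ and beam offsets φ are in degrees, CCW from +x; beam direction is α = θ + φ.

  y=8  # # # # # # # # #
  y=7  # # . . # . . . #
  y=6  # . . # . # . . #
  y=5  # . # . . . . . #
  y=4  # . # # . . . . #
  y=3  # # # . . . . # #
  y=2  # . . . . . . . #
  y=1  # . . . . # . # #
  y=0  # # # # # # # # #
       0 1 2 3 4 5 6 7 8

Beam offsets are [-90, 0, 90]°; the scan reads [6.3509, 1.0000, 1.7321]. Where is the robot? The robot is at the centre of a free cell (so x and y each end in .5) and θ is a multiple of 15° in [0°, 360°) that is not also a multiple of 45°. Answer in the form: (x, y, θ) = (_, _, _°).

Enumerate (i+0.5, j+0.5, θ) over the 37 free cells and 16 admissible headings. For each, cast all 3 beams and compare to the given ranges.
  (4.5, 6.5, 150°): beam 1 = 0.5774 ≠ 6.3509 ✗
  (6.5, 1.5, 345°): beam 1 = 0.5176 ≠ 6.3509 ✗
  (6.5, 7.5, 165°): beam 1 = 0.5176 ≠ 6.3509 ✗
  …
  (6.5, 4.5, 300°): r_1=6.3509, r_2=1.0000, r_3=1.7321 — all match ✓
No second candidate reproduces the full scan.

(x, y, θ) = (6.5, 4.5, 300°)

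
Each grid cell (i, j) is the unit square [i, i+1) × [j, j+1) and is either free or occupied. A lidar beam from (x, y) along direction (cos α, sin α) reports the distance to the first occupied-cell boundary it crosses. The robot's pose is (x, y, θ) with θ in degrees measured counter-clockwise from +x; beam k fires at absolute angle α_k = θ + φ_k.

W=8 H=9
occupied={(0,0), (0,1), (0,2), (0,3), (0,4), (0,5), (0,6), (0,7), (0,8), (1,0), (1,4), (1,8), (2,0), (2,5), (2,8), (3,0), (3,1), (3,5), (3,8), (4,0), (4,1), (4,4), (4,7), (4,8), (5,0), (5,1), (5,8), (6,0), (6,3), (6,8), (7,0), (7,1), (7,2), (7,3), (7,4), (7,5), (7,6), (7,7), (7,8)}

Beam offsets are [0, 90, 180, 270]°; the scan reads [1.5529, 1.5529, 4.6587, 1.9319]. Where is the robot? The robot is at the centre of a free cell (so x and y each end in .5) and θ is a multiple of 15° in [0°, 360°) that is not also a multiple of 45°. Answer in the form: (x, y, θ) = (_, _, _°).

The pose lattice has 33·16 = 528 candidates. Test each by forward raycasting.
  (1.5, 1.5, 240°): beam 1 = 0.5774 ≠ 1.5529 ✗
  (2.5, 7.5, 330°): beam 1 = 5.1962 ≠ 1.5529 ✗
  (5.5, 3.5, 30°): beam 1 = 0.5774 ≠ 1.5529 ✗
  (5.5, 4.5, 210°): beam 1 = 0.5774 ≠ 1.5529 ✗
  (2.5, 2.5, 60°): beam 1 = 2.8868 ≠ 1.5529 ✗
  …
  (5.5, 6.5, 345°): r_1=1.5529, r_2=1.5529, r_3=4.6587, r_4=1.9319 — all match ✓
Only this pose fits every beam.

(x, y, θ) = (5.5, 6.5, 345°)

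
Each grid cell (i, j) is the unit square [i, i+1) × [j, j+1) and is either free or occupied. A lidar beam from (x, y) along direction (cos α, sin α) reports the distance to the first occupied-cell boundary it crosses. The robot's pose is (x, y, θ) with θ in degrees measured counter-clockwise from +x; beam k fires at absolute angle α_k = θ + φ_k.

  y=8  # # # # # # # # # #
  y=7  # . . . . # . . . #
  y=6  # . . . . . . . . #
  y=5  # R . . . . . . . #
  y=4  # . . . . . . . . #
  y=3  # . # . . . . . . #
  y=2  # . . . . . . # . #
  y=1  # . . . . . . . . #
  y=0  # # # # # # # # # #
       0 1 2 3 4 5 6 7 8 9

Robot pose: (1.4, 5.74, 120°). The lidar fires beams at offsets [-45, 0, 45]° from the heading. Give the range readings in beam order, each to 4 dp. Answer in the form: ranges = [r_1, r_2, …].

ranges = [2.3397, 0.8000, 0.4141]

beam 1: φ=-45°, α=75°
  direction (0.2588, 0.9659); cell (1,5); t to first gridline: x 2.3182, y 0.2692 (then +3.8637 / +1.0353)
    (1,6) via y @ 0.2692
    (1,7) via y @ 1.3044
    (2,7) via x @ 2.3182
    (2,8) via y @ 2.3397  # hit
  → r_1 = 2.3397
beam 2: φ=0°, α=120°
  direction (-0.5000, 0.8660); cell (1,5); t to first gridline: x 0.8000, y 0.3002 (then +2.0000 / +1.1547)
    (1,6) via y @ 0.3002
    (0,6) via x @ 0.8000  # hit
  → r_2 = 0.8000
beam 3: φ=45°, α=165°
  direction (-0.9659, 0.2588); cell (1,5); t to first gridline: x 0.4141, y 1.0046 (then +1.0353 / +3.8637)
    (0,5) via x @ 0.4141  # hit
  → r_3 = 0.4141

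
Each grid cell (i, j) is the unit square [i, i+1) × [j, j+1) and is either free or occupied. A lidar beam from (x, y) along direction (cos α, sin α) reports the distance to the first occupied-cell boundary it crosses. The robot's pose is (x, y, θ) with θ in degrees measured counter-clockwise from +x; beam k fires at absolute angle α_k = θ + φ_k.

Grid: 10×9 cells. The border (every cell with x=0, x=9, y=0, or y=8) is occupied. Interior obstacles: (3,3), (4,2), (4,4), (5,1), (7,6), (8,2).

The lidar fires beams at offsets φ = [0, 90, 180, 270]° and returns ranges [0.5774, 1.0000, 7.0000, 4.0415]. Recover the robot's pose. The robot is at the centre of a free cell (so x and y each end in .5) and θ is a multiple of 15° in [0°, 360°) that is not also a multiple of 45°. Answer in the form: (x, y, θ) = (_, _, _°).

(x, y, θ) = (8.5, 4.5, 330°)

Candidates: 50 free-cell centres × 16 headings = 800 poses. Raycast each; keep the one whose scan matches to 4 dp.
  (3.5, 4.5, 15°): beam 1 = 0.5176 ≠ 0.5774 ✗
  (5.5, 7.5, 120°): beam 2 = 5.1962 ≠ 1.0000 ✗
  (4.5, 5.5, 120°): beam 1 = 2.8868 ≠ 0.5774 ✗
  (3.5, 1.5, 105°): beam 1 = 1.5529 ≠ 0.5774 ✗
  (7.5, 2.5, 210°): beam 1 = 1.7321 ≠ 0.5774 ✗
  …
  (8.5, 4.5, 330°): r_1=0.5774, r_2=1.0000, r_3=7.0000, r_4=4.0415 — all match ✓
Only this pose fits every beam.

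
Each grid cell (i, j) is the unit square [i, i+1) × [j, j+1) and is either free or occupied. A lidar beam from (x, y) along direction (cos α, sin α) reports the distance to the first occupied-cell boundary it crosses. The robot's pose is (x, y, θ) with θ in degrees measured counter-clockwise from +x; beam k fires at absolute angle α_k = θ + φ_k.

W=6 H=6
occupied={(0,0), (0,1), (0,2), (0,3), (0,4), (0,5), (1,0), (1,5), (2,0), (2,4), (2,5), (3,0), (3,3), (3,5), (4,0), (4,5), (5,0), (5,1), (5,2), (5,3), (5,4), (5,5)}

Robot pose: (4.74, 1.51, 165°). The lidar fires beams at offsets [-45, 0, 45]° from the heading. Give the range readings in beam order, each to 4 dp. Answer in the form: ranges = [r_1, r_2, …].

ranges = [1.7205, 3.8719, 1.0200]

beam 1: φ=-45°, α=120°
  cosα=-0.5000 sinα=0.8660 | (4,1) | tMaxX 1.4800 tMaxY 0.5658 | tΔX 2.0000 tΔY 1.1547
    t=0.5658 [y] (4,2)
    t=1.4800 [x] (3,2)
    t=1.7205 [y] (3,3) — stop
  → r_1 = 1.7205
beam 2: φ=0°, α=165°
  cosα=-0.9659 sinα=0.2588 | (4,1) | tMaxX 0.7661 tMaxY 1.8932 | tΔX 1.0353 tΔY 3.8637
    t=0.7661 [x] (3,1)
    t=1.8014 [x] (2,1)
    t=1.8932 [y] (2,2)
    t=2.8367 [x] (1,2)
    t=3.8719 [x] (0,2) — stop
  → r_2 = 3.8719
beam 3: φ=45°, α=210°
  cosα=-0.8660 sinα=-0.5000 | (4,1) | tMaxX 0.8545 tMaxY 1.0200 | tΔX 1.1547 tΔY 2.0000
    t=0.8545 [x] (3,1)
    t=1.0200 [y] (3,0) — stop
  → r_3 = 1.0200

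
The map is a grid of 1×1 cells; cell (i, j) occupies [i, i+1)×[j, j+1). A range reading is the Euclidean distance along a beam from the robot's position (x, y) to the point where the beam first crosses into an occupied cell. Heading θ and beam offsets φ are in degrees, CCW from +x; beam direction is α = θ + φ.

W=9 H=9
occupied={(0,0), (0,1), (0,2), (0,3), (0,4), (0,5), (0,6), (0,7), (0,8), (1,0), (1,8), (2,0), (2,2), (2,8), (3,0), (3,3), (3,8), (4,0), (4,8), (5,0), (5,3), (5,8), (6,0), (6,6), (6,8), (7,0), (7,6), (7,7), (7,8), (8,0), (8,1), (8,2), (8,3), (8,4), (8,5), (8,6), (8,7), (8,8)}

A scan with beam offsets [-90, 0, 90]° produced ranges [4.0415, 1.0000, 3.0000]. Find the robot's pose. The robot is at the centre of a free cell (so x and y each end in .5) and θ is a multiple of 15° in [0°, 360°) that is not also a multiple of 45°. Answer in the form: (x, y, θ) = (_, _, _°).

(x, y, θ) = (6.5, 4.5, 210°)

The pose lattice has 43·16 = 688 candidates. Test each by forward raycasting.
  (5.5, 4.5, 60°): beam 1 = 2.8868 ≠ 4.0415 ✗
  (2.5, 3.5, 240°): beam 1 = 1.7321 ≠ 4.0415 ✗
  (5.5, 5.5, 300°): beam 1 = 5.1962 ≠ 4.0415 ✗
  (4.5, 5.5, 30°): beam 1 = 1.7321 ≠ 4.0415 ✗
  …
  (6.5, 4.5, 210°): r_1=4.0415, r_2=1.0000, r_3=3.0000 — all match ✓
Only this pose fits every beam.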